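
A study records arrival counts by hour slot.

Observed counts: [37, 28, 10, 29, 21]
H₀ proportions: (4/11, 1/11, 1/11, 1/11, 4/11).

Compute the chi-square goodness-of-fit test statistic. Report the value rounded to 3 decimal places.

test statistic = 66.620

n = 125; E_i = n·p_i = [45.45, 11.36, 11.36, 11.36, 45.45]
χ² = (37−45.45)²/45.45 + (28−11.36)²/11.36 + (10−11.36)²/11.36 + (29−11.36)²/11.36 + (21−45.45)²/45.45 = 66.6200
df = 4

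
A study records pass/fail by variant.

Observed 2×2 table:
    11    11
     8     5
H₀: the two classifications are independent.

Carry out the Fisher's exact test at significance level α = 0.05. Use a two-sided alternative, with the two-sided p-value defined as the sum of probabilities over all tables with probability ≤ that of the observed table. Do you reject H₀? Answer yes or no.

Margins: r₁=22, r₂=13, c₁=19, c₂=16, n=35
p_obs = C(22,11)·C(13,8)/C(35,19); sum pmf over tables with pmf ≤ p_obs
p-value (two-sided) = 0.72668
At α=0.05: p ≥ α → fail to reject H₀

reject H₀: no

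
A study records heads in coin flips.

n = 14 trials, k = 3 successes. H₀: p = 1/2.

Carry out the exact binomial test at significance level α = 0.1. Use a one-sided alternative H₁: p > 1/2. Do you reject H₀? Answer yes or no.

reject H₀: no

Exact binomial: n=14, k=3, p₀=1/2=0.5000
P(X≥3) from Σ C(n,i)·p₀^i·(1−p₀)^(n−i)
p-value (one-sided, H₁ greater) = 0.99353
At α=0.1: p ≥ α → fail to reject H₀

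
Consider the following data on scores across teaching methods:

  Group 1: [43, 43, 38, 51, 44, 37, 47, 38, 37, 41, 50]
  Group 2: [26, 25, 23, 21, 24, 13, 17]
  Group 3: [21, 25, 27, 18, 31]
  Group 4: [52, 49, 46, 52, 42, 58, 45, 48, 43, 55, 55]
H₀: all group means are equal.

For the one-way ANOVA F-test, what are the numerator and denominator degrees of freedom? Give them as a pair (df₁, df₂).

k = 4 groups, N = 34 total
df = (k−1, N−k) = (4−1, 34−4) = (3, 30)

degrees of freedom = [3, 30]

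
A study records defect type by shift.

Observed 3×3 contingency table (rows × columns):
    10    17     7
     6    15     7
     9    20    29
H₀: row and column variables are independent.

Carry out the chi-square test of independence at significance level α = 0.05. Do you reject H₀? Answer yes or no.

Row totals [34, 28, 58], col totals [25, 52, 43], n=120
χ² = (10−7.08)²/7.08 + (17−14.73)²/14.73 + (7−12.18)²/12.18 + (6−5.83)²/5.83 + (15−12.13)²/12.13 + (7−10.03)²/10.03 + (9−12.08)²/12.08 + (20−25.13)²/25.13 + (29−20.78)²/20.78 = 10.4377
df = 4
p-value (upper-tail) = 0.03367
At α=0.05: p < α → reject H₀

reject H₀: yes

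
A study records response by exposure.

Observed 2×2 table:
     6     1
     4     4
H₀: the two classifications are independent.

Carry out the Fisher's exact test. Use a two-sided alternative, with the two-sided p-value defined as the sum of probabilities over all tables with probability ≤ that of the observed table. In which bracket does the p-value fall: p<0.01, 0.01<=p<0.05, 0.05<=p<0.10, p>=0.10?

p-value bracket: p>=0.10

Margins: r₁=7, r₂=8, c₁=10, c₂=5, n=15
p_obs = C(7,6)·C(8,4)/C(15,10); sum pmf over tables with pmf ≤ p_obs
p-value (two-sided) = 0.28205
→ bracket: p>=0.10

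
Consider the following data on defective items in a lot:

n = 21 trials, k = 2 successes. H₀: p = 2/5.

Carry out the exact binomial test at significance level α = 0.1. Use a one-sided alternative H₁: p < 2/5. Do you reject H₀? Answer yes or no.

reject H₀: yes

Exact binomial: n=21, k=2, p₀=2/5=0.4000
P(X≤2) from Σ C(n,i)·p₀^i·(1−p₀)^(n−i)
p-value (one-sided, H₁ less) = 0.00238
At α=0.1: p < α → reject H₀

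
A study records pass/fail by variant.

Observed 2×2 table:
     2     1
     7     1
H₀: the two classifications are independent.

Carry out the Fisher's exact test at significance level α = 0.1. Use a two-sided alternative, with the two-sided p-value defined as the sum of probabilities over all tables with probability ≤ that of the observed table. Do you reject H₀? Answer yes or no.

reject H₀: no

Margins: r₁=3, r₂=8, c₁=9, c₂=2, n=11
p_obs = C(3,2)·C(8,7)/C(11,9); sum pmf over tables with pmf ≤ p_obs
p-value (two-sided) = 0.49091
At α=0.1: p ≥ α → fail to reject H₀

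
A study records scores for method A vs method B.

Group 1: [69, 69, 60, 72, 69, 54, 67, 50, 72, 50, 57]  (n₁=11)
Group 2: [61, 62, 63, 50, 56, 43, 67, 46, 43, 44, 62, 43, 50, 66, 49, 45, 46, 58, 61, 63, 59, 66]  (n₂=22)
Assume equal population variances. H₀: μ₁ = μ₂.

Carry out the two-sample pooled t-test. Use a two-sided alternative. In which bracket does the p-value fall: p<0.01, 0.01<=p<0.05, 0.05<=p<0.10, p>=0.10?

p-value bracket: 0.01<=p<0.05

x̄₁=62.636, s₁=8.652, n₁=11
x̄₂=54.682, s₂=8.753, n₂=22
s_p² = [10·8.652² + 21·8.753²]/31 = 76.0425
SE = √(s_p²·(1/11+1/22)) = 3.2202
t = (62.636−54.682)/3.2202 = 2.4702
df = 31
p-value (two-sided) = 0.01921
→ bracket: 0.01<=p<0.05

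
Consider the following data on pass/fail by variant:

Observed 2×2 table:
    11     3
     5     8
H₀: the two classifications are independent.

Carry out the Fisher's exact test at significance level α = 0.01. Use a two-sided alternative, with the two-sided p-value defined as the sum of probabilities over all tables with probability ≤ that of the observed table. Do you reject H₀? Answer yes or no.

reject H₀: no

Margins: r₁=14, r₂=13, c₁=16, c₂=11, n=27
p_obs = C(14,11)·C(13,5)/C(27,16); sum pmf over tables with pmf ≤ p_obs
p-value (two-sided) = 0.05424
At α=0.01: p ≥ α → fail to reject H₀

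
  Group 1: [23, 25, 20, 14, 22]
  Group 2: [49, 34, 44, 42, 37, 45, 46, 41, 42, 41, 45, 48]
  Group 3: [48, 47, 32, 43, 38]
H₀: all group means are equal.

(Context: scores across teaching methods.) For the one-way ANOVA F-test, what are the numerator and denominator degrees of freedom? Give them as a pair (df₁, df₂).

k = 3 groups, N = 22 total
df = (k−1, N−k) = (3−1, 22−3) = (2, 19)

degrees of freedom = [2, 19]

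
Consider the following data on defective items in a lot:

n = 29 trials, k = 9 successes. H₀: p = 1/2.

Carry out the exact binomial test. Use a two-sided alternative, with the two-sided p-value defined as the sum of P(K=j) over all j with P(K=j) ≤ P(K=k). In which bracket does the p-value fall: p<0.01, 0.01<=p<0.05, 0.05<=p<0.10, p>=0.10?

p-value bracket: 0.05<=p<0.10

Exact binomial: n=29, k=9, p₀=1/2=0.5000
P(X=j) = C(n,j)·p₀^j·(1−p₀)^(n−j); p = Σ P(X=j) over j with P(X=j) ≤ P(X=9)
p-value (two-sided) = 0.06143
→ bracket: 0.05<=p<0.10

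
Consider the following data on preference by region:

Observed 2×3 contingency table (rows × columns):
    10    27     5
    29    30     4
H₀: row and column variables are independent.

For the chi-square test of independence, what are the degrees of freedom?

df = (r−1)(c−1) = (2−1)·(3−1) = 2

degrees of freedom = 2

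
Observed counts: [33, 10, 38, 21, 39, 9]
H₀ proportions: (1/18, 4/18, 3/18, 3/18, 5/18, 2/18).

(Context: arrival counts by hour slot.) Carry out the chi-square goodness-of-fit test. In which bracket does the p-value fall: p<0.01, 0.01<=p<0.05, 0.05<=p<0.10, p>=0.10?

p-value bracket: p<0.01

n = 150; E_i = n·p_i = [8.33, 33.33, 25.00, 25.00, 41.67, 16.67]
χ² = (33−8.33)²/8.33 + (10−33.33)²/33.33 + (38−25.00)²/25.00 + (21−25.00)²/25.00 + (39−41.67)²/41.67 + (9−16.67)²/16.67 = 100.4440
df = 5
p-value (upper-tail) = 0.00000
→ bracket: p<0.01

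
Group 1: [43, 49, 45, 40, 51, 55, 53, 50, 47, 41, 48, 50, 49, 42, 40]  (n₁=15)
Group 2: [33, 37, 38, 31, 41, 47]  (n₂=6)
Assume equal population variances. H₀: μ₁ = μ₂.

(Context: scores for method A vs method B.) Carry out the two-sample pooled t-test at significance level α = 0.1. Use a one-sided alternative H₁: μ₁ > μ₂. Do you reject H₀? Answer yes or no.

x̄₁=46.867, s₁=4.794, n₁=15
x̄₂=37.833, s₂=5.742, n₂=6
s_p² = [14·4.794² + 5·5.742²]/19 = 25.6088
SE = √(s_p²·(1/15+1/6)) = 2.4445
t = (46.867−37.833)/2.4445 = 3.6954
df = 19
p-value (one-sided, H₁ greater) = 0.00077
At α=0.1: p < α → reject H₀

reject H₀: yes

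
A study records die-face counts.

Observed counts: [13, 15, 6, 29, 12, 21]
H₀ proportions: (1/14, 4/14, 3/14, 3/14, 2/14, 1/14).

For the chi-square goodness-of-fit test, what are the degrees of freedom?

degrees of freedom = 5

df = k − 1 = 6 − 1 = 5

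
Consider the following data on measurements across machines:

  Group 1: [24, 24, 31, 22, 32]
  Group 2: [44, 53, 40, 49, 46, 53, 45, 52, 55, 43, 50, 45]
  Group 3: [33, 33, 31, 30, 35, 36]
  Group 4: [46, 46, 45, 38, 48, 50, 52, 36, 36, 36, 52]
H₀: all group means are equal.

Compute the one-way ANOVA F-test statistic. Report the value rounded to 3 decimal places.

test statistic = 27.162

Group means [26.60, 47.92, 33.00, 44.09], grand mean 40.912
SSB = Σnᵢ(x̄ᵢ−x̄)² = 2099.710; SSW = ΣΣ(x−x̄ᵢ)² = 773.026
MSB = 2099.710/3 = 699.9032; MSW = 773.026/30 = 25.7675
F = MSB/MSW = 27.1622
df = (3, 30)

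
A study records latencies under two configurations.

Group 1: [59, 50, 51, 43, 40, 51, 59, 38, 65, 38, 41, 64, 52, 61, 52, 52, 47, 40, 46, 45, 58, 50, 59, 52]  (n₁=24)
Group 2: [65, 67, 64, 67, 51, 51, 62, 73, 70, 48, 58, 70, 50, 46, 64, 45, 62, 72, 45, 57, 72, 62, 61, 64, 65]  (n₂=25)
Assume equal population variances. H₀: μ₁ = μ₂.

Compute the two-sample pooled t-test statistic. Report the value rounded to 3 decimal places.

x̄₁=50.542, s₁=8.151, n₁=24
x̄₂=60.440, s₂=8.959, n₂=25
s_p² = [23·8.151² + 24·8.959²]/47 = 73.4919
SE = √(s_p²·(1/24+1/25)) = 2.4499
t = (50.542−60.440)/2.4499 = -4.0404
df = 47

test statistic = -4.040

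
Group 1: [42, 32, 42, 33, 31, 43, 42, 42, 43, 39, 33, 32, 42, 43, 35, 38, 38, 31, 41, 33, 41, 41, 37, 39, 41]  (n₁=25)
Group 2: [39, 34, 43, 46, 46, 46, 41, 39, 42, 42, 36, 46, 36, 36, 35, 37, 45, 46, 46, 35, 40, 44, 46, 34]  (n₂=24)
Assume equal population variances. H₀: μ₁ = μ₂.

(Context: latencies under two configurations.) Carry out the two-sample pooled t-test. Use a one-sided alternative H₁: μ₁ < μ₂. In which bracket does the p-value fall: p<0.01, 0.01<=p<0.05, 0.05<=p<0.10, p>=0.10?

x̄₁=38.160, s₁=4.317, n₁=25
x̄₂=40.833, s₂=4.546, n₂=24
s_p² = [24·4.317² + 23·4.546²]/47 = 19.6318
SE = √(s_p²·(1/25+1/24)) = 1.2662
t = (38.160−40.833)/1.2662 = -2.1113
df = 47
p-value (one-sided, H₁ less) = 0.02005
→ bracket: 0.01<=p<0.05

p-value bracket: 0.01<=p<0.05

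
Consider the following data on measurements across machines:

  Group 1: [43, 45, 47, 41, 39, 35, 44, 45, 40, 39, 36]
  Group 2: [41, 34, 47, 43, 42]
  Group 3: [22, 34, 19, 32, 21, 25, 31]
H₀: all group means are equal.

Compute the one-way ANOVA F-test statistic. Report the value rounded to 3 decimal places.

test statistic = 24.178

Group means [41.27, 41.40, 26.29], grand mean 36.739
SSB = Σnᵢ(x̄ᵢ−x̄)² = 1099.624; SSW = ΣΣ(x−x̄ᵢ)² = 454.810
MSB = 1099.624/2 = 549.8122; MSW = 454.810/20 = 22.7405
F = MSB/MSW = 24.1776
df = (2, 20)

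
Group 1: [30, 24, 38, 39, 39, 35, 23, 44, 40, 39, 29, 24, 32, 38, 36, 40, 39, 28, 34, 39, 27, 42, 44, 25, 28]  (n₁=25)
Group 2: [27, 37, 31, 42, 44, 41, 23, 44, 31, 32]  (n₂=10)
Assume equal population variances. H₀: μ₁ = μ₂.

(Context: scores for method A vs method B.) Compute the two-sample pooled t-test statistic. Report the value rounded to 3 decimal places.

x̄₁=34.240, s₁=6.660, n₁=25
x̄₂=35.200, s₂=7.451, n₂=10
s_p² = [24·6.660² + 9·7.451²]/33 = 47.3988
SE = √(s_p²·(1/25+1/10)) = 2.5760
t = (34.240−35.200)/2.5760 = -0.3727
df = 33

test statistic = -0.373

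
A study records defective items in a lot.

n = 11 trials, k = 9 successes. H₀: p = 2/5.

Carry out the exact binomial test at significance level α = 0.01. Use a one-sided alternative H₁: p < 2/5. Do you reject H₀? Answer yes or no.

reject H₀: no

Exact binomial: n=11, k=9, p₀=2/5=0.4000
P(X≤9) from Σ C(n,i)·p₀^i·(1−p₀)^(n−i)
p-value (one-sided, H₁ less) = 0.99927
At α=0.01: p ≥ α → fail to reject H₀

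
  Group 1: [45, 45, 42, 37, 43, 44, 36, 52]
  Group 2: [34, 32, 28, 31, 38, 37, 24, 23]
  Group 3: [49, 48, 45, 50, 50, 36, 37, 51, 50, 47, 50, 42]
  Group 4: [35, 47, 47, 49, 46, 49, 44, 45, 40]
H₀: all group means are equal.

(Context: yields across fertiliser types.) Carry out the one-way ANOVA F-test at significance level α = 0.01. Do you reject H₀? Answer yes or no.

reject H₀: yes

Group means [43.00, 30.88, 46.25, 44.67], grand mean 41.838
SSB = Σnᵢ(x̄ᵢ−x̄)² = 1277.902; SSW = ΣΣ(x−x̄ᵢ)² = 859.125
MSB = 1277.902/3 = 425.9673; MSW = 859.125/33 = 26.0341
F = MSB/MSW = 16.3619
df = (3, 33)
p-value (upper-tail) = 0.00000
At α=0.01: p < α → reject H₀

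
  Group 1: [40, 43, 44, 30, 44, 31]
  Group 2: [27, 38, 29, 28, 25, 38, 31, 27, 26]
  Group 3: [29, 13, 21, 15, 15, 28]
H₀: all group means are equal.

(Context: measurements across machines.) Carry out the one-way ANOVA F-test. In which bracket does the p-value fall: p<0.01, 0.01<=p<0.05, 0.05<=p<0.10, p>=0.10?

Group means [38.67, 29.89, 20.17], grand mean 29.619
SSB = Σnᵢ(x̄ᵢ−x̄)² = 1027.897; SSW = ΣΣ(x−x̄ᵢ)² = 649.056
MSB = 1027.897/2 = 513.9484; MSW = 649.056/18 = 36.0586
F = MSB/MSW = 14.2531
df = (2, 18)
p-value (upper-tail) = 0.00019
→ bracket: p<0.01

p-value bracket: p<0.01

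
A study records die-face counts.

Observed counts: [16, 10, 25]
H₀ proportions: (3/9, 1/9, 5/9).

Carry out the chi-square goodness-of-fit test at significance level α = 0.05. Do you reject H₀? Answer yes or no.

n = 51; E_i = n·p_i = [17.00, 5.67, 28.33]
χ² = (16−17.00)²/17.00 + (10−5.67)²/5.67 + (25−28.33)²/28.33 = 3.7647
df = 2
p-value (upper-tail) = 0.15223
At α=0.05: p ≥ α → fail to reject H₀

reject H₀: no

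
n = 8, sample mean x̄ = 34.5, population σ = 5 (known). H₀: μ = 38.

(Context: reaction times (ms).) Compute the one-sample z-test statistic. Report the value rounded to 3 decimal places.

SE = σ/√n = 5/√8 = 1.7678
z = (x̄−μ₀)/SE = (34.5−38)/1.7678 = -1.9799

test statistic = -1.980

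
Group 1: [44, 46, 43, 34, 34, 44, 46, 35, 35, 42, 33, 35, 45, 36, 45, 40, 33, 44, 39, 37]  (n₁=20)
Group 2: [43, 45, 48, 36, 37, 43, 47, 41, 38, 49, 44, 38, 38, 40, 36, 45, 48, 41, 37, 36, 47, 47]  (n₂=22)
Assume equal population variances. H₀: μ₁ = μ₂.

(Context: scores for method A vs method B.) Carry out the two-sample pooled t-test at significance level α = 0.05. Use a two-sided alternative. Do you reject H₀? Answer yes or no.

x̄₁=39.500, s₁=4.861, n₁=20
x̄₂=42.000, s₂=4.536, n₂=22
s_p² = [19·4.861² + 21·4.536²]/40 = 22.0250
SE = √(s_p²·(1/20+1/22)) = 1.4500
t = (39.500−42.000)/1.4500 = -1.7242
df = 40
p-value (two-sided) = 0.09240
At α=0.05: p ≥ α → fail to reject H₀

reject H₀: no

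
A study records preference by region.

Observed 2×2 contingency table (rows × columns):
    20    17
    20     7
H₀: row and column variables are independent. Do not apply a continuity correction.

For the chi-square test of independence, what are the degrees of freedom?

degrees of freedom = 1

df = (r−1)(c−1) = (2−1)·(2−1) = 1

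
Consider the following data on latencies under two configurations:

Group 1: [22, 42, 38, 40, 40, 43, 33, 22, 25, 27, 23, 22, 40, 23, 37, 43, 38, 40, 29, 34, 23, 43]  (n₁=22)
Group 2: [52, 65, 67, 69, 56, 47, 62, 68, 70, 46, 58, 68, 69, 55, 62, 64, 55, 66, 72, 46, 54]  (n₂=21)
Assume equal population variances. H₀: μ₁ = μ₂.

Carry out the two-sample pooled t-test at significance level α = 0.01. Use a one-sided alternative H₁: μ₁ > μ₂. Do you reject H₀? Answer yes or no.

reject H₀: no

x̄₁=33.045, s₁=8.232, n₁=22
x̄₂=60.524, s₂=8.346, n₂=21
s_p² = [21·8.232² + 20·8.346²]/41 = 68.6876
SE = √(s_p²·(1/22+1/21)) = 2.5284
t = (33.045−60.524)/2.5284 = -10.8677
df = 41
p-value (one-sided, H₁ greater) = 1.00000
At α=0.01: p ≥ α → fail to reject H₀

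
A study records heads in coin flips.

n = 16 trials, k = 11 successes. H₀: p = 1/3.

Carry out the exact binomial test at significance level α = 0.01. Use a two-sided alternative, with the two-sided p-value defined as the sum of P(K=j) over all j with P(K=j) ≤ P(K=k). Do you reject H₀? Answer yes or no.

Exact binomial: n=16, k=11, p₀=1/3=0.3333
P(X=j) = C(n,j)·p₀^j·(1−p₀)^(n−j); p = Σ P(X=j) over j with P(X=j) ≤ P(X=11)
p-value (two-sided) = 0.00556
At α=0.01: p < α → reject H₀

reject H₀: yes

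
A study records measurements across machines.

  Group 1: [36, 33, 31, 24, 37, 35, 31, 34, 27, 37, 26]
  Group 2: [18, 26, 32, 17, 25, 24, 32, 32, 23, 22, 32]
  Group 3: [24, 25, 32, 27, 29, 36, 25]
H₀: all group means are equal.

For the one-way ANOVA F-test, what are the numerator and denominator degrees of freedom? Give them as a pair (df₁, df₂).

k = 3 groups, N = 29 total
df = (k−1, N−k) = (3−1, 29−3) = (2, 26)

degrees of freedom = [2, 26]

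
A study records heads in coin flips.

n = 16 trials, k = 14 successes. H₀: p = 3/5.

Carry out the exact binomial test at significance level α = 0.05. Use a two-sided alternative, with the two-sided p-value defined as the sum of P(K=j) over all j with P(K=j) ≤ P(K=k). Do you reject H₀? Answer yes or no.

Exact binomial: n=16, k=14, p₀=3/5=0.6000
P(X=j) = C(n,j)·p₀^j·(1−p₀)^(n−j); p = Σ P(X=j) over j with P(X=j) ≤ P(X=14)
p-value (two-sided) = 0.03748
At α=0.05: p < α → reject H₀

reject H₀: yes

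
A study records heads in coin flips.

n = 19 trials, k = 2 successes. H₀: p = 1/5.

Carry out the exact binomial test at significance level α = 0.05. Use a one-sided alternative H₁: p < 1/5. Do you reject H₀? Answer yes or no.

Exact binomial: n=19, k=2, p₀=1/5=0.2000
P(X≤2) from Σ C(n,i)·p₀^i·(1−p₀)^(n−i)
p-value (one-sided, H₁ less) = 0.23689
At α=0.05: p ≥ α → fail to reject H₀

reject H₀: no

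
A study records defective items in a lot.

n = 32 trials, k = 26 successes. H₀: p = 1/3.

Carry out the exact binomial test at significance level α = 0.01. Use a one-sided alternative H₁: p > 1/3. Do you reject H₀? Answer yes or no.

Exact binomial: n=32, k=26, p₀=1/3=0.3333
P(X≥26) from Σ C(n,i)·p₀^i·(1−p₀)^(n−i)
p-value (one-sided, H₁ greater) = 0.00000
At α=0.01: p < α → reject H₀

reject H₀: yes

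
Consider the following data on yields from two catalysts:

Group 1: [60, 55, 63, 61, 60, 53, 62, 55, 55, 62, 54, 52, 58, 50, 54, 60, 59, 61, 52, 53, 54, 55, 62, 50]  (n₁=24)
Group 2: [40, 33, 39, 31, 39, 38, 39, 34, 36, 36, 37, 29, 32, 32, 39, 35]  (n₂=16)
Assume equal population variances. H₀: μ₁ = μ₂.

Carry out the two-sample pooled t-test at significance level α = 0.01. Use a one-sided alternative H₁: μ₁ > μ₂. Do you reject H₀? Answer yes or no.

x̄₁=56.667, s₁=4.146, n₁=24
x̄₂=35.562, s₂=3.405, n₂=16
s_p² = [23·4.146² + 15·3.405²]/38 = 14.9808
SE = √(s_p²·(1/24+1/16)) = 1.2492
t = (56.667−35.562)/1.2492 = 16.8941
df = 38
p-value (one-sided, H₁ greater) = 0.00000
At α=0.01: p < α → reject H₀

reject H₀: yes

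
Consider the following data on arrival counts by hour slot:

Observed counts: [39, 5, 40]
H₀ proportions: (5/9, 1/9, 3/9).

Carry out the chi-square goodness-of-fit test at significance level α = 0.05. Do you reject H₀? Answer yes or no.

n = 84; E_i = n·p_i = [46.67, 9.33, 28.00]
χ² = (39−46.67)²/46.67 + (5−9.33)²/9.33 + (40−28.00)²/28.00 = 8.4143
df = 2
p-value (upper-tail) = 0.01489
At α=0.05: p < α → reject H₀

reject H₀: yes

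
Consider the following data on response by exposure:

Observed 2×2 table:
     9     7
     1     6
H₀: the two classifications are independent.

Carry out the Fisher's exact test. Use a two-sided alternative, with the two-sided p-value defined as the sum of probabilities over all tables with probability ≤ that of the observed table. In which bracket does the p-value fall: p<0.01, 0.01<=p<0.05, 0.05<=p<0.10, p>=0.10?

Margins: r₁=16, r₂=7, c₁=10, c₂=13, n=23
p_obs = C(16,9)·C(7,1)/C(23,10); sum pmf over tables with pmf ≤ p_obs
p-value (two-sided) = 0.08862
→ bracket: 0.05<=p<0.10

p-value bracket: 0.05<=p<0.10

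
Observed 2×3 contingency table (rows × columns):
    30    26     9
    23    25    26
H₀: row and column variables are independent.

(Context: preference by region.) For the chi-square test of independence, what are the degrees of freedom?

degrees of freedom = 2

df = (r−1)(c−1) = (2−1)·(3−1) = 2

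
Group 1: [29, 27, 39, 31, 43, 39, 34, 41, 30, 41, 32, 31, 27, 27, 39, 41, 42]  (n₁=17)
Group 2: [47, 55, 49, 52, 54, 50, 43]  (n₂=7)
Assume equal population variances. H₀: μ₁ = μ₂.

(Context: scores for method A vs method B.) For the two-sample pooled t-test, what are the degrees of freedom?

df = n₁ + n₂ − 2 = 17 + 7 − 2 = 22

degrees of freedom = 22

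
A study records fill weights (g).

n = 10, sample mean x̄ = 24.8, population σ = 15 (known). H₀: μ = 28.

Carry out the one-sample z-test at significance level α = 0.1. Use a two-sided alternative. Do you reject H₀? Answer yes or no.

reject H₀: no

SE = σ/√n = 15/√10 = 4.7434
z = (x̄−μ₀)/SE = (24.8−28)/4.7434 = -0.6746
p-value (two-sided) = 0.49992
At α=0.1: p ≥ α → fail to reject H₀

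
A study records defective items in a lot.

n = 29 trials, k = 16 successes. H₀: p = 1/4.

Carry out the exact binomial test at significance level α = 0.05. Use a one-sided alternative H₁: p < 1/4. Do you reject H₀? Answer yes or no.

Exact binomial: n=29, k=16, p₀=1/4=0.2500
P(X≤16) from Σ C(n,i)·p₀^i·(1−p₀)^(n−i)
p-value (one-sided, H₁ less) = 0.99988
At α=0.05: p ≥ α → fail to reject H₀

reject H₀: no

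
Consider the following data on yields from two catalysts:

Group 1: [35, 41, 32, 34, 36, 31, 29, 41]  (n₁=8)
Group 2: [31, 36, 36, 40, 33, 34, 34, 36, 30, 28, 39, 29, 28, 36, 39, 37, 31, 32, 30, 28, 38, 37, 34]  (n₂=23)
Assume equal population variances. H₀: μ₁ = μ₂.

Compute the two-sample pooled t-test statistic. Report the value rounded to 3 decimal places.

test statistic = 0.697

x̄₁=34.875, s₁=4.390, n₁=8
x̄₂=33.739, s₂=3.828, n₂=23
s_p² = [7·4.390² + 22·3.828²]/29 = 15.7693
SE = √(s_p²·(1/8+1/23)) = 1.6300
t = (34.875−33.739)/1.6300 = 0.6969
df = 29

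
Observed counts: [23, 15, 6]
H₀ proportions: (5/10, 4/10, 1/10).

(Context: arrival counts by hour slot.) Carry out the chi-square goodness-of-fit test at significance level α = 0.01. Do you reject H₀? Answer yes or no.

n = 44; E_i = n·p_i = [22.00, 17.60, 4.40]
χ² = (23−22.00)²/22.00 + (15−17.60)²/17.60 + (6−4.40)²/4.40 = 1.0114
df = 2
p-value (upper-tail) = 0.60309
At α=0.01: p ≥ α → fail to reject H₀

reject H₀: no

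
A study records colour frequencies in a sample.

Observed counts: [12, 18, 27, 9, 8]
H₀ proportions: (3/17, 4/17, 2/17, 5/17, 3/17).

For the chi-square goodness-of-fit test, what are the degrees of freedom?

degrees of freedom = 4

df = k − 1 = 5 − 1 = 4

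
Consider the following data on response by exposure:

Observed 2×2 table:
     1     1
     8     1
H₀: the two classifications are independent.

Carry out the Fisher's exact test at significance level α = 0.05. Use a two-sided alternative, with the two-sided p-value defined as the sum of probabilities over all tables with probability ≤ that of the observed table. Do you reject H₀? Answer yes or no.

Margins: r₁=2, r₂=9, c₁=9, c₂=2, n=11
p_obs = C(2,1)·C(9,8)/C(11,9); sum pmf over tables with pmf ≤ p_obs
p-value (two-sided) = 0.34545
At α=0.05: p ≥ α → fail to reject H₀

reject H₀: no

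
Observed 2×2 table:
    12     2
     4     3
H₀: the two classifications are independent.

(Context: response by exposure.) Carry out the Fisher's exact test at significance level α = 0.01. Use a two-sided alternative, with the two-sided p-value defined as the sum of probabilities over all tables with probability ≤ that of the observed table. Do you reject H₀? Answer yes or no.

reject H₀: no

Margins: r₁=14, r₂=7, c₁=16, c₂=5, n=21
p_obs = C(14,12)·C(7,4)/C(21,16); sum pmf over tables with pmf ≤ p_obs
p-value (two-sided) = 0.28001
At α=0.01: p ≥ α → fail to reject H₀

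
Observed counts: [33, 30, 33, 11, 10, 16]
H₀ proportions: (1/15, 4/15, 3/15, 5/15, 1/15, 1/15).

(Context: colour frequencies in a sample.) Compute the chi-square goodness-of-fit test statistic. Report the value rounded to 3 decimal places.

test statistic = 99.015

n = 133; E_i = n·p_i = [8.87, 35.47, 26.60, 44.33, 8.87, 8.87]
χ² = (33−8.87)²/8.87 + (30−35.47)²/35.47 + (33−26.60)²/26.60 + (11−44.33)²/44.33 + (10−8.87)²/8.87 + (16−8.87)²/8.87 = 99.0150
df = 5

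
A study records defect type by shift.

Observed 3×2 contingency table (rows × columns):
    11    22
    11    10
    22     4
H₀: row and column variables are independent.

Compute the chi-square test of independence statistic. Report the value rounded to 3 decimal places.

Row totals [33, 21, 26], col totals [44, 36], n=80
χ² = (11−18.15)²/18.15 + (22−14.85)²/14.85 + (11−11.55)²/11.55 + (10−9.45)²/9.45 + (22−14.30)²/14.30 + (4−11.70)²/11.70 = 15.5311
df = 2

test statistic = 15.531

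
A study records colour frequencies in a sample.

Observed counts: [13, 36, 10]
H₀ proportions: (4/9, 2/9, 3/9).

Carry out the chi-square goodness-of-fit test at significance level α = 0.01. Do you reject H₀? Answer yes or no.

reject H₀: yes

n = 59; E_i = n·p_i = [26.22, 13.11, 19.67]
χ² = (13−26.22)²/26.22 + (36−13.11)²/13.11 + (10−19.67)²/19.67 = 51.3771
df = 2
p-value (upper-tail) = 0.00000
At α=0.01: p < α → reject H₀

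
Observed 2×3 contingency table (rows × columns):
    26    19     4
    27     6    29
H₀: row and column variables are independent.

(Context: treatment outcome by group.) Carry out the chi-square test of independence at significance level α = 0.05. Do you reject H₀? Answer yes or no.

Row totals [49, 62], col totals [53, 25, 33], n=111
χ² = (26−23.40)²/23.40 + (19−11.04)²/11.04 + (4−14.57)²/14.57 + (27−29.60)²/29.60 + (6−13.96)²/13.96 + (29−18.43)²/18.43 = 24.5322
df = 2
p-value (upper-tail) = 0.00000
At α=0.05: p < α → reject H₀

reject H₀: yes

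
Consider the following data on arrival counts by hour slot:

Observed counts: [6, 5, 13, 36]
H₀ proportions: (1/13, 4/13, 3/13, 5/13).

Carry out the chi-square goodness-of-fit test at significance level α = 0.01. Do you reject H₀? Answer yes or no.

reject H₀: yes

n = 60; E_i = n·p_i = [4.62, 18.46, 13.85, 23.08]
χ² = (6−4.62)²/4.62 + (5−18.46)²/18.46 + (13−13.85)²/13.85 + (36−23.08)²/23.08 = 17.5197
df = 3
p-value (upper-tail) = 0.00055
At α=0.01: p < α → reject H₀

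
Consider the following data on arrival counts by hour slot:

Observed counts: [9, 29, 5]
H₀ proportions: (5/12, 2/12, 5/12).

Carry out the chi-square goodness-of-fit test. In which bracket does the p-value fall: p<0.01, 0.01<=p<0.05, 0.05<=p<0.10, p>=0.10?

n = 43; E_i = n·p_i = [17.92, 7.17, 17.92]
χ² = (9−17.92)²/17.92 + (29−7.17)²/7.17 + (5−17.92)²/17.92 = 80.2651
df = 2
p-value (upper-tail) = 0.00000
→ bracket: p<0.01

p-value bracket: p<0.01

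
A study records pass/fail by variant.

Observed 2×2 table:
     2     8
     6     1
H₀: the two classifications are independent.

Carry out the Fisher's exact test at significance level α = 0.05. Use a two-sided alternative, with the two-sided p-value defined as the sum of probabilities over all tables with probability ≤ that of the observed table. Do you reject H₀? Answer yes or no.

reject H₀: yes

Margins: r₁=10, r₂=7, c₁=8, c₂=9, n=17
p_obs = C(10,2)·C(7,6)/C(17,8); sum pmf over tables with pmf ≤ p_obs
p-value (two-sided) = 0.01522
At α=0.05: p < α → reject H₀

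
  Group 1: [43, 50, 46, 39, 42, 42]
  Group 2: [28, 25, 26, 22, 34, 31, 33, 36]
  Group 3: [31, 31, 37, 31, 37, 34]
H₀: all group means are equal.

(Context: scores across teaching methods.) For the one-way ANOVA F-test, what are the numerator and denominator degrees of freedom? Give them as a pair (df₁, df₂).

k = 3 groups, N = 20 total
df = (k−1, N−k) = (3−1, 20−3) = (2, 17)

degrees of freedom = [2, 17]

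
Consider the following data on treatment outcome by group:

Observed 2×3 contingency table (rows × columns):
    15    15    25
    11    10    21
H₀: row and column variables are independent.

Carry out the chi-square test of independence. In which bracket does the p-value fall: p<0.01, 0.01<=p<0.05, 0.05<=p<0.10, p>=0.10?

Row totals [55, 42], col totals [26, 25, 46], n=97
χ² = (15−14.74)²/14.74 + (15−14.18)²/14.18 + (25−26.08)²/26.08 + (11−11.26)²/11.26 + (10−10.82)²/10.82 + (21−19.92)²/19.92 = 0.2250
df = 2
p-value (upper-tail) = 0.89360
→ bracket: p>=0.10

p-value bracket: p>=0.10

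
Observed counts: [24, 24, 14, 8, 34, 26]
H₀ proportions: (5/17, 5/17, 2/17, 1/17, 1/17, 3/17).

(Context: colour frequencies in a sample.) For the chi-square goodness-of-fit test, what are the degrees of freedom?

degrees of freedom = 5

df = k − 1 = 6 − 1 = 5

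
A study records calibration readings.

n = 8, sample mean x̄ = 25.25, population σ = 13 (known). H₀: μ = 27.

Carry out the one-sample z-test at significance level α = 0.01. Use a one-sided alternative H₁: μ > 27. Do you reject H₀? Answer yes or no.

SE = σ/√n = 13/√8 = 4.5962
z = (x̄−μ₀)/SE = (25.25−27)/4.5962 = -0.3807
p-value (one-sided, H₁ greater) = 0.64831
At α=0.01: p ≥ α → fail to reject H₀

reject H₀: no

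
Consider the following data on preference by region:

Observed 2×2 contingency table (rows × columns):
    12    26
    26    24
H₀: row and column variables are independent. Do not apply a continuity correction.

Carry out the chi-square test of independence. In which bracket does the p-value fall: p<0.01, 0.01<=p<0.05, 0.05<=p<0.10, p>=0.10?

p-value bracket: 0.05<=p<0.10

Row totals [38, 50], col totals [38, 50], n=88
χ² = (12−16.41)²/16.41 + (26−21.59)²/21.59 + (26−21.59)²/21.59 + (24−28.41)²/28.41 = 3.6698
df = 1
p-value (upper-tail) = 0.05541
→ bracket: 0.05<=p<0.10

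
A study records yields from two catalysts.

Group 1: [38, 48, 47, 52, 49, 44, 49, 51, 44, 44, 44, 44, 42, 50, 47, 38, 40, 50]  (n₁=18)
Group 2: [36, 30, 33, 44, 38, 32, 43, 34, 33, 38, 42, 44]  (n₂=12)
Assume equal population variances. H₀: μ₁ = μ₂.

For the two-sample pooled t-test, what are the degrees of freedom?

df = n₁ + n₂ − 2 = 18 + 12 − 2 = 28

degrees of freedom = 28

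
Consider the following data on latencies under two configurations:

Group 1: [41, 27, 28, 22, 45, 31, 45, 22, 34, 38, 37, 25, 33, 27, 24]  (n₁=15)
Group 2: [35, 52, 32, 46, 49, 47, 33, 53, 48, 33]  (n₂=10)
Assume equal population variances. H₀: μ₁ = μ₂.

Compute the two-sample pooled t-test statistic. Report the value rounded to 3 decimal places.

x̄₁=31.933, s₁=7.860, n₁=15
x̄₂=42.800, s₂=8.509, n₂=10
s_p² = [14·7.860² + 9·8.509²]/23 = 65.9362
SE = √(s_p²·(1/15+1/10)) = 3.3150
t = (31.933−42.800)/3.3150 = -3.2780
df = 23

test statistic = -3.278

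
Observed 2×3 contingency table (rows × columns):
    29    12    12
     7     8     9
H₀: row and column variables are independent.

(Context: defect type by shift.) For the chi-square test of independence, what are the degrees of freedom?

df = (r−1)(c−1) = (2−1)·(3−1) = 2

degrees of freedom = 2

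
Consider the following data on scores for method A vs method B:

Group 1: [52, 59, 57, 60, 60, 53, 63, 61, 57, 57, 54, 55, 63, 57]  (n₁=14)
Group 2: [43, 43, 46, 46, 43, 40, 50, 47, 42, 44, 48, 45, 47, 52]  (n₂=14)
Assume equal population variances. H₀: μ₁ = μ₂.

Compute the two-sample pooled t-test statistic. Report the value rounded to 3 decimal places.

test statistic = 9.662

x̄₁=57.714, s₁=3.474, n₁=14
x̄₂=45.429, s₂=3.251, n₂=14
s_p² = [13·3.474² + 13·3.251²]/26 = 11.3187
SE = √(s_p²·(1/14+1/14)) = 1.2716
t = (57.714−45.429)/1.2716 = 9.6617
df = 26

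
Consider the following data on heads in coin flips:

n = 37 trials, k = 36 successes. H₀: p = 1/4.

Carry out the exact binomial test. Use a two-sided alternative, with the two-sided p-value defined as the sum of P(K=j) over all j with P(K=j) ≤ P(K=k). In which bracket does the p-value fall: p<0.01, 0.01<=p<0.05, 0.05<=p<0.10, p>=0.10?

p-value bracket: p<0.01

Exact binomial: n=37, k=36, p₀=1/4=0.2500
P(X=j) = C(n,j)·p₀^j·(1−p₀)^(n−j); p = Σ P(X=j) over j with P(X=j) ≤ P(X=36)
p-value (two-sided) = 0.00000
→ bracket: p<0.01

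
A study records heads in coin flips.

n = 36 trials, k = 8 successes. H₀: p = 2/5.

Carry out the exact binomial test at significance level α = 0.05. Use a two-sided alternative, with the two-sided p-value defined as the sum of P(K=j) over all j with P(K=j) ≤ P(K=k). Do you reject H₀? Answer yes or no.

Exact binomial: n=36, k=8, p₀=2/5=0.4000
P(X=j) = C(n,j)·p₀^j·(1−p₀)^(n−j); p = Σ P(X=j) over j with P(X=j) ≤ P(X=8)
p-value (two-sided) = 0.03961
At α=0.05: p < α → reject H₀

reject H₀: yes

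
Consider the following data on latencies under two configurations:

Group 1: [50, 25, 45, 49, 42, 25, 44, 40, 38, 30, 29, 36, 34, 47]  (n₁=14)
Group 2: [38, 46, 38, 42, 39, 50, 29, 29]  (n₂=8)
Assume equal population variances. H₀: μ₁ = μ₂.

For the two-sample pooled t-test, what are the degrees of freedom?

df = n₁ + n₂ − 2 = 14 + 8 − 2 = 20

degrees of freedom = 20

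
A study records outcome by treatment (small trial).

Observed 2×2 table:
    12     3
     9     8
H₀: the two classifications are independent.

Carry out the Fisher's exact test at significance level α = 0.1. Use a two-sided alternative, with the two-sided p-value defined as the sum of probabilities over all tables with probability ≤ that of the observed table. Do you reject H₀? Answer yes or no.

reject H₀: no

Margins: r₁=15, r₂=17, c₁=21, c₂=11, n=32
p_obs = C(15,12)·C(17,9)/C(32,21); sum pmf over tables with pmf ≤ p_obs
p-value (two-sided) = 0.14746
At α=0.1: p ≥ α → fail to reject H₀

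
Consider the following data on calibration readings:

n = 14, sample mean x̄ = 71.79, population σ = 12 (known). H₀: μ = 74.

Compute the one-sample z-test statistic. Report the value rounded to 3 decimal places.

SE = σ/√n = 12/√14 = 3.2071
z = (x̄−μ₀)/SE = (71.79−74)/3.2071 = -0.6891

test statistic = -0.689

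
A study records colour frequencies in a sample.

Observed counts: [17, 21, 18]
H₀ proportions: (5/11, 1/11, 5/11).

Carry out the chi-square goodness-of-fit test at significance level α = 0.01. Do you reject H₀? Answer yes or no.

reject H₀: yes

n = 56; E_i = n·p_i = [25.45, 5.09, 25.45]
χ² = (17−25.45)²/25.45 + (21−5.09)²/5.09 + (18−25.45)²/25.45 = 54.7071
df = 2
p-value (upper-tail) = 0.00000
At α=0.01: p < α → reject H₀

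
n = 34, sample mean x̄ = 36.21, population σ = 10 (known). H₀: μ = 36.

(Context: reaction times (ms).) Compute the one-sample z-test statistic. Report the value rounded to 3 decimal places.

test statistic = 0.122

SE = σ/√n = 10/√34 = 1.7150
z = (x̄−μ₀)/SE = (36.21−36)/1.7150 = 0.1224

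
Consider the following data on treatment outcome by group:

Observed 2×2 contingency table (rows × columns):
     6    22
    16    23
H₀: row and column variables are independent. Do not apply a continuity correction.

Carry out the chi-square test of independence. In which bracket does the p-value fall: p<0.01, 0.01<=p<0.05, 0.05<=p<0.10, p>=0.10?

p-value bracket: 0.05<=p<0.10

Row totals [28, 39], col totals [22, 45], n=67
χ² = (6−9.19)²/9.19 + (22−18.81)²/18.81 + (16−12.81)²/12.81 + (23−26.19)²/26.19 = 2.8382
df = 1
p-value (upper-tail) = 0.09205
→ bracket: 0.05<=p<0.10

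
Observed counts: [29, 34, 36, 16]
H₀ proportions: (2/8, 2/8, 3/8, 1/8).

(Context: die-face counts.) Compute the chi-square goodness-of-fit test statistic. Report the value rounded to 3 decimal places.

n = 115; E_i = n·p_i = [28.75, 28.75, 43.12, 14.38]
χ² = (29−28.75)²/28.75 + (34−28.75)²/28.75 + (36−43.12)²/43.12 + (16−14.38)²/14.38 = 2.3217
df = 3

test statistic = 2.322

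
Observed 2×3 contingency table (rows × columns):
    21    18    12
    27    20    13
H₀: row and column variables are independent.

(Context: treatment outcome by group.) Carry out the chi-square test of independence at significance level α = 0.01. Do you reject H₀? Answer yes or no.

Row totals [51, 60], col totals [48, 38, 25], n=111
χ² = (21−22.05)²/22.05 + (18−17.46)²/17.46 + (12−11.49)²/11.49 + (27−25.95)²/25.95 + (20−20.54)²/20.54 + (13−13.51)²/13.51 = 0.1666
df = 2
p-value (upper-tail) = 0.92006
At α=0.01: p ≥ α → fail to reject H₀

reject H₀: no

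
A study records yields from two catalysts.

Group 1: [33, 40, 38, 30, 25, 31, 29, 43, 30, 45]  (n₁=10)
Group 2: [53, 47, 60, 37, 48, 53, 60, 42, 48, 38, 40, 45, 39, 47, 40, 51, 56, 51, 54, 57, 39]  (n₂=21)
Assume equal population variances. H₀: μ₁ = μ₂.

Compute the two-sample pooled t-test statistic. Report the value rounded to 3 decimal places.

test statistic = -4.878

x̄₁=34.400, s₁=6.670, n₁=10
x̄₂=47.857, s₂=7.398, n₂=21
s_p² = [9·6.670² + 20·7.398²]/29 = 51.5507
SE = √(s_p²·(1/10+1/21)) = 2.7586
t = (34.400−47.857)/2.7586 = -4.8783
df = 29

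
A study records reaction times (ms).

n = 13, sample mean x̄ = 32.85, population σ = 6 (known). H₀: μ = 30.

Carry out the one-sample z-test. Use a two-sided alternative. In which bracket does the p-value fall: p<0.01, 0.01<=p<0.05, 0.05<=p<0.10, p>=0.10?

SE = σ/√n = 6/√13 = 1.6641
z = (x̄−μ₀)/SE = (32.85−30)/1.6641 = 1.7126
p-value (two-sided) = 0.08678
→ bracket: 0.05<=p<0.10

p-value bracket: 0.05<=p<0.10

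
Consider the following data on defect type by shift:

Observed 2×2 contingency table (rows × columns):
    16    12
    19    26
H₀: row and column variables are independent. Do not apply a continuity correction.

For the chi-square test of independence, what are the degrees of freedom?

degrees of freedom = 1

df = (r−1)(c−1) = (2−1)·(2−1) = 1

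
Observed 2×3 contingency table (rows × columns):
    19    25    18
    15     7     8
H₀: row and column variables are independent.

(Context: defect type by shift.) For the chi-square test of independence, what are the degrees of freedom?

df = (r−1)(c−1) = (2−1)·(3−1) = 2

degrees of freedom = 2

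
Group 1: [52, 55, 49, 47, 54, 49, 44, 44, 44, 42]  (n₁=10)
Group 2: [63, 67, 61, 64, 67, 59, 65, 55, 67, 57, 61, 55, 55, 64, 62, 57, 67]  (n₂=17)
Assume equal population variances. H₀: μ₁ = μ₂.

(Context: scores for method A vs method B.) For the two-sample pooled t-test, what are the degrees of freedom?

degrees of freedom = 25

df = n₁ + n₂ − 2 = 10 + 17 − 2 = 25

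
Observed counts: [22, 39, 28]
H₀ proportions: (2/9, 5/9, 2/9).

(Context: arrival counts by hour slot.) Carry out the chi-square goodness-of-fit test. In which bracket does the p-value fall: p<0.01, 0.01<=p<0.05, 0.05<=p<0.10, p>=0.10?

p-value bracket: 0.05<=p<0.10

n = 89; E_i = n·p_i = [19.78, 49.44, 19.78]
χ² = (22−19.78)²/19.78 + (39−49.44)²/49.44 + (28−19.78)²/19.78 = 5.8742
df = 2
p-value (upper-tail) = 0.05302
→ bracket: 0.05<=p<0.10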